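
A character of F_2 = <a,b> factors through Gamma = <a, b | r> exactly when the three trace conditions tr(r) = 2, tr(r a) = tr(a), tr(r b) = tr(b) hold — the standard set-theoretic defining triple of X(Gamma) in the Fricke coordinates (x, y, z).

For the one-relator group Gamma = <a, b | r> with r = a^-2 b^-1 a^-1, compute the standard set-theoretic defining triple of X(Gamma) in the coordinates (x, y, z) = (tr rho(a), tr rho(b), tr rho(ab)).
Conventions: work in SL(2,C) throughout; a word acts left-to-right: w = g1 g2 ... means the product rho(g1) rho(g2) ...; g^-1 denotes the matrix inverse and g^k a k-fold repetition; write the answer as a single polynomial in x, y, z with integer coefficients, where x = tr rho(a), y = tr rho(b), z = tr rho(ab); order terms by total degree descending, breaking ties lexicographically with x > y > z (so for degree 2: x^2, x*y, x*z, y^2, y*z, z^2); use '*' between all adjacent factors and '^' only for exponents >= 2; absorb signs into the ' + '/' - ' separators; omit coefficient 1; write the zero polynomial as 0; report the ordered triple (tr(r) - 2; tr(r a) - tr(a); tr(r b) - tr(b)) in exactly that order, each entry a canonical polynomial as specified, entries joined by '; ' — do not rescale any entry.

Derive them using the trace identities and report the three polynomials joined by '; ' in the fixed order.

x^2*z - x*y - z - 2; x*z - x - y; x^2*y*z - x*y^2 - x*z^2 + x - y

so trace(b^-1) = trace(b) = y
so trace(b^-1 a) = trace(a)*trace(b) - trace(a b)   [inverse elimination on b] = x*y - z
trace(a^-1 b^-1) = trace(b^-1)*trace(a) - trace(b^-1 a)   [inverse elimination on a] = z
trace(a^-1 b^-1 a^-1) = trace(a^-1 b^-1)*trace(a) - trace(a^-1 b^-1 a)   [inverse elimination on a] = x*z - y
trace(a^-2 b^-1 a^-1) = trace(a^-1 b^-1 a^-1)*trace(a) - trace(a^-1 b^-1)   [inverse elimination on a] = x^2*z - x*y - z
trace(a b a b) = trace(b a)*trace(b a) - trace(1)   [split at a repeated b] = z^2 - 2
trace(b a b^-1 a) = trace(a b a)*trace(b) - trace(a b a b)   [inverse elimination on b] = x*y*z - y^2 - z^2 + 2
so trace(b^-1 a^-1 b a) = trace(b a b^-1)*trace(a) - trace(b a b^-1 a)   [inverse elimination on a] = -x*y*z + x^2 + y^2 + z^2 - 2
so trace(b^-1 a^-1 b a^-1) = trace(b^-1 a^-1 b)*trace(a) - trace(b^-1 a^-1 b a)   [inverse elimination on a] = x*y*z - y^2 - z^2 + 2
trace(a^-2 b^-1 a^-1 b) = trace(b^-1 a^-1 b a^-1)*trace(a) - trace(b^-1 a^-1 b)   [inverse elimination on a] = x^2*y*z - x*y^2 - x*z^2 + x
assemble the triple (trace(r) - 2; trace(r a) - x; trace(r b) - y)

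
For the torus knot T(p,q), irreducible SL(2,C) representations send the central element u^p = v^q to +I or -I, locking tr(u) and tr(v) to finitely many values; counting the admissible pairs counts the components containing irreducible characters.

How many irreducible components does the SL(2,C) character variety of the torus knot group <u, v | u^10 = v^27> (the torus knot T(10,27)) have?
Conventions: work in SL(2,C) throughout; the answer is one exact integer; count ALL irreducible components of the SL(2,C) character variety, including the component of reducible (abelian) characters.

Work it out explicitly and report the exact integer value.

118

Gamma = < u, v | u^10 = v^27 > (torus knot T(10,27)); the central element u^10 = v^27 acts as +I or -I in any irreducible SL(2,C) representation.
This locks tr(u) to 2*cos(pi*alpha/10), alpha in 1..9, and tr(v) to 2*cos(pi*beta/27), beta in 1..26, on each component of irreducible characters.
Consistency of u^10 = (-1)^alpha I with v^27 = (-1)^beta I forces alpha = beta (mod 2).
count pairs: odd alpha (5 choices) x odd beta (13), plus even alpha (4) x even beta (13): 5*13 + 4*13 = 117.
That is 117 components of irreducible characters, and with the reducible (abelian) component the total is 118.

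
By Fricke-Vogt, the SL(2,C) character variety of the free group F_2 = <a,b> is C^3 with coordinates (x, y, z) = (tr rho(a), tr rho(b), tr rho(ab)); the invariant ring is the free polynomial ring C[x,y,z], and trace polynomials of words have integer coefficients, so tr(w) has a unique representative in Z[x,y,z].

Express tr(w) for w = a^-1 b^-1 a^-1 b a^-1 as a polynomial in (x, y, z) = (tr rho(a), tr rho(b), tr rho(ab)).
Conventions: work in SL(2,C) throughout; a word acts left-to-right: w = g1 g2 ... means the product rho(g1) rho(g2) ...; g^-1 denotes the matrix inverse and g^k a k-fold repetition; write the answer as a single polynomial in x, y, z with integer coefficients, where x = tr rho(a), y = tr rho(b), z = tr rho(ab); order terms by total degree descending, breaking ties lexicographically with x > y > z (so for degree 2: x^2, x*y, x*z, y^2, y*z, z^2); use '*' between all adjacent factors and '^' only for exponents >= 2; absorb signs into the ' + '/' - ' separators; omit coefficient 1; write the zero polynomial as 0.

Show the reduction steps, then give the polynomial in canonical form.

trace(a^-1 b) = trace(b) trace(a) - trace(b a)  (eliminate a^-1) = x*y - z
reduce: trace(a^-1 b a^-1) = trace(a^-1 b) trace(a) - trace(a^-1 b a)  (eliminate a^-1) = x^2*y - x*z - y
so trace(b^2) = trace(b) trace(b) - trace(1)  (reduce the b square) = y^2 - 2
trace(b^2 a) = trace(b) trace(a b) - trace(a)  (reduce the b square) = y*z - x
trace(b a^-1 b) = trace(b^2) trace(a) - trace(b^2 a)  (eliminate a^-1) = x*y^2 - y*z - x
trace(b a b a) = trace(a b) trace(a b) - trace(1)  (split on a) = z^2 - 2
reduce: trace(b a^-1 b a) = trace(b a b) trace(a) - trace(b a b a)  (eliminate a^-1) = x*y*z - x^2 - z^2 + 2
reduce: trace(a^-1 b a^-1 b) = trace(b a^-1 b) trace(a) - trace(b a^-1 b a)  (eliminate a^-1) = x^2*y^2 - 2*x*y*z + z^2 - 2
trace(a^-1 b^-1 a^-1 b) = trace(a^-1 b a^-1) trace(b) - trace(a^-1 b a^-1 b)  (eliminate b^-1) = x*y*z - y^2 - z^2 + 2
reduce: trace(a^-1 b^-1 a^-1 b a^-1) = trace(a^-1 b^-1 a^-1 b) trace(a) - trace(a^-1 b^-1 a^-1 b a)  (eliminate a^-1) = x^2*y*z - x*y^2 - x*z^2 + x

x^2*y*z - x*y^2 - x*z^2 + x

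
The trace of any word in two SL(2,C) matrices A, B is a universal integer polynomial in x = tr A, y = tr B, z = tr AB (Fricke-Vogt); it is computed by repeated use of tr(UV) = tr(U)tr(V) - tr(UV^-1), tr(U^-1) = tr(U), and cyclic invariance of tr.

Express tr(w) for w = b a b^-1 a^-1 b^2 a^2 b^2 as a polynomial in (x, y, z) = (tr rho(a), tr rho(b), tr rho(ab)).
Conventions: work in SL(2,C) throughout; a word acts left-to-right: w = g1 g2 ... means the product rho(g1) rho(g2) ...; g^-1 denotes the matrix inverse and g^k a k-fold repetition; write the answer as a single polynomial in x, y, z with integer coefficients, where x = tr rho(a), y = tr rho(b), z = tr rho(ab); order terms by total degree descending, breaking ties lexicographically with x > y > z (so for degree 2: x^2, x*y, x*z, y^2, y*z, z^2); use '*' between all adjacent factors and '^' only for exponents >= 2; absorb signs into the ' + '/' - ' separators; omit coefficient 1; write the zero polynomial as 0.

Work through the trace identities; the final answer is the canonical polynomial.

-x^2*y^4*z^2 + 2*x^3*y^3*z + 2*x*y^5*z + x*y^3*z^3 - x^4*y^2 - 2*x^2*y^4 - y^6 - y^4*z^2 - x^3*y*z - 7*x*y^3*z - x*y*z^3 + 6*x^2*y^2 + 6*y^4 + 3*y^2*z^2 + 3*x*y*z - 9*y^2 - z^2 + 2

next, trace(a b a b) = trace(b a)*trace(b a) - trace(1)   [split at a repeated b] = z^2 - 2
trace(a b a) = trace(a)*trace(b a) - trace(b)   [square of a] = x*z - y
and trace(b^2 a b a) = trace(b)*trace(a b a b) - trace(a b a)   [square of b] = y*z^2 - x*z - y
next, trace(b a b) = trace(b)*trace(a b) - trace(a)   [square of b] = y*z - x
and trace(b^2 a b) = trace(b)*trace(b a b) - trace(b a)   [square of b] = y^2*z - x*y - z
and trace(a b a^2 b^2) = trace(a)*trace(b^2 a b a) - trace(b^2 a b)   [square of a] = x*y*z^2 - x^2*z - y^2*z + z
trace(a b a^2 b) = trace(a)*trace(b a b a) - trace(b a b)   [square of a] = x*z^2 - y*z - x
and trace(b a^2 b^3 a) = trace(b)*trace(a b a^2 b^2) - trace(a b a^2 b)   [square of b] = x*y^2*z^2 - x^2*y*z - y^3*z - x*z^2 + 2*y*z + x
next, trace(b^2) = trace(b)*trace(b) - trace(1)   [square of b] = y^2 - 2
trace(b a^2 b) = trace(a)*trace(b^2 a) - trace(b^2)   [square of a] = x*y*z - x^2 - y^2 + 2
next, trace(a^2 b a^2 b) = trace(a)*trace(b a^2 b a) - trace(b a^2 b)   [square of a] = x^2*z^2 - 2*x*y*z + y^2 - 2
next, trace(a^2 b a) = trace(a)*trace(b a^2) - trace(b a)   [square of a] = x^2*z - x*y - z
trace(a^2 b a^2) = trace(a)*trace(a^2 b a) - trace(a^2 b)   [square of a] = x^3*z - x^2*y - 2*x*z + y
next, trace(a^2 b^2 a^2 b) = trace(b)*trace(a^2 b a^2 b) - trace(a^2 b a^2)   [square of b] = x^2*y*z^2 - x^3*z - 2*x*y^2*z + x^2*y + y^3 + 2*x*z - 3*y
next, trace(a^2) = trace(a)*trace(a) - trace(1)   [square of a] = x^2 - 2
next, trace(a^3) = trace(a)*trace(a^2) - trace(a)   [square of a] = x^3 - 3*x
next, trace(b^2 a^3) = trace(b)*trace(a^3 b) - trace(a^3)   [square of b] = x^2*y*z - x^3 - x*y^2 - y*z + 3*x
next, trace(a^2 b^2 a^2) = trace(a)*trace(b^2 a^3) - trace(b^2 a^2)   [square of a] = x^3*y*z - x^4 - x^2*y^2 - 2*x*y*z + 4*x^2 + y^2 - 2
trace(b a^2 b^2 a^2 b) = trace(b)*trace(a^2 b^2 a^2 b) - trace(a^2 b^2 a^2)   [square of b] = x^2*y^2*z^2 - 2*x^3*y*z - 2*x*y^3*z + x^4 + 2*x^2*y^2 + y^4 + 4*x*y*z - 4*x^2 - 4*y^2 + 2
next, trace(a b^2 a^2 b^3 a) = trace(b)*trace(b a^2 b^2 a^2 b) - trace(b a^2 b^2 a^2)   [square of b] = x^2*y^3*z^2 - 2*x^3*y^2*z - 2*x*y^4*z + x^4*y + 2*x^2*y^3 - x^2*y*z^2 + y^5 + x^3*z + 6*x*y^2*z - 5*x^2*y - 5*y^3 - 2*x*z + 5*y
next, trace(a b a b a b) = trace(a b a b)*trace(a b) - trace(b a)   [split at a repeated a] = z^3 - 3*z
next, trace(a b a b a b^2) = trace(b)*trace(a b a b a b) - trace(a b a b a)   [square of b] = y*z^3 - x*z^2 - 2*y*z + x
trace(a b^3 a b a b) = trace(b)*trace(a b a b a b^2) - trace(a b a b a b)   [square of b] = y^2*z^3 - x*y*z^2 - 2*y^2*z - z^3 + x*y + 3*z
next, trace(b^3 a b a b^2 a) = trace(b)*trace(a b^3 a b a b) - trace(a b^3 a b a)   [square of b] = y^3*z^3 - 2*x*y^2*z^2 + x^2*y*z - y^3*z - y*z^3 + x*y^2 + x*z^2 + y*z - x
and trace(a b a b^3) = trace(b)*trace(a b a b^2) - trace(a b a b)   [square of b] = y^2*z^2 - x*y*z - y^2 - z^2 + 2
trace(b a b a b^3) = trace(b)*trace(a b a b^3) - trace(a b a b^2)   [square of b] = y^3*z^2 - x*y^2*z - y^3 - 2*y*z^2 + x*z + 3*y
trace(b^3 a b a b^2) = trace(b)*trace(b a b a b^3) - trace(b a b a b^2)   [square of b] = y^4*z^2 - x*y^3*z - y^4 - 3*y^2*z^2 + 2*x*y*z + 4*y^2 + z^2 - 2
trace(a b^2 a^2 b^3 a b) = trace(a)*trace(b^3 a b a b^2 a) - trace(b^3 a b a b^2)   [square of a] = x*y^3*z^3 - 2*x^2*y^2*z^2 - y^4*z^2 + x^3*y*z - x*y*z^3 + x^2*y^2 + x^2*z^2 + y^4 + 3*y^2*z^2 - x*y*z - x^2 - 4*y^2 - z^2 + 2
and trace(b^2 a^2 b^3 a b^-1 a) = trace(a b^2 a^2 b^3 a)*trace(b) - trace(a b^2 a^2 b^3 a b)   [inverse elimination on b] = x^2*y^4*z^2 - 2*x^3*y^3*z - 2*x*y^5*z - x*y^3*z^3 + x^4*y^2 + 2*x^2*y^4 + x^2*y^2*z^2 + y^6 + y^4*z^2 + 6*x*y^3*z + x*y*z^3 - 6*x^2*y^2 - x^2*z^2 - 6*y^4 - 3*y^2*z^2 - x*y*z + x^2 + 9*y^2 + z^2 - 2
next, trace(b a b^-1 a^-1 b^2 a^2 b^2) = trace(b^2 a^2 b^3 a b^-1)*trace(a) - trace(b^2 a^2 b^3 a b^-1 a)   [inverse elimination on a] = -x^2*y^4*z^2 + 2*x^3*y^3*z + 2*x*y^5*z + x*y^3*z^3 - x^4*y^2 - 2*x^2*y^4 - y^6 - y^4*z^2 - x^3*y*z - 7*x*y^3*z - x*y*z^3 + 6*x^2*y^2 + 6*y^4 + 3*y^2*z^2 + 3*x*y*z - 9*y^2 - z^2 + 2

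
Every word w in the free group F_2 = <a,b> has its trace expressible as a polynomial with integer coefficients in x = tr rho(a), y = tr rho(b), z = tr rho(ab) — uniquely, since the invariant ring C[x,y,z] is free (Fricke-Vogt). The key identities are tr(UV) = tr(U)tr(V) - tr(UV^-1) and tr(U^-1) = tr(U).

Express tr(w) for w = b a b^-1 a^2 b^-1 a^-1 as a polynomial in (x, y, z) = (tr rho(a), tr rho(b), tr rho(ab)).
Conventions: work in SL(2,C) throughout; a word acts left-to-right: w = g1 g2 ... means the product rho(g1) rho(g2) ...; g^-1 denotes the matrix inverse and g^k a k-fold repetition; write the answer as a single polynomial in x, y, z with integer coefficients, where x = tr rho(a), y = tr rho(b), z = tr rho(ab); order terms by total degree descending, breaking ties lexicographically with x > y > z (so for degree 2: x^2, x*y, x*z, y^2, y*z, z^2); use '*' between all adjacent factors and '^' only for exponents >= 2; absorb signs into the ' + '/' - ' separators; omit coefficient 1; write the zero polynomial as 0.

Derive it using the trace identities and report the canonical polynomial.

-x^3*y^2*z + x^4*y + x^2*y^3 + 2*x^2*y*z^2 - x^3*z - x*z^3 - 4*x^2*y - y^3 - y*z^2 + 3*x*z + 3*y

trace(a b a) = trace(a) * trace(b a) - trace(b)  (reduce the a square) = x*z - y
trace(a b a b) = trace(a b) * trace(a b) - trace(1)  (split on a) = z^2 - 2
next, trace(b a b^-1 a) = trace(a b a) * trace(b) - trace(a b a b)  (eliminate b^-1) = x*y*z - y^2 - z^2 + 2
and trace(b^2 a) = trace(b) * trace(a b) - trace(a)  (reduce the b square) = y*z - x
and trace(b^2) = trace(b) * trace(b) - trace(1)  (reduce the b square) = y^2 - 2
trace(b^2 a^2) = trace(a) * trace(b^2 a) - trace(b^2)  (reduce the a square) = x*y*z - x^2 - y^2 + 2
next, trace(a^2 b^2 a) = trace(a) * trace(b^2 a^2) - trace(b^2 a)  (reduce the a square) = x^2*y*z - x^3 - x*y^2 - y*z + 3*x
and trace(b^2 a b a) = trace(b) * trace(a b a b) - trace(a b a)  (reduce the b square) = y*z^2 - x*z - y
trace(b^2 a b) = trace(b) * trace(a b^2) - trace(a b)  (reduce the b square) = y^2*z - x*y - z
trace(a^2 b^2 a b) = trace(a) * trace(b^2 a b a) - trace(b^2 a b)  (reduce the a square) = x*y*z^2 - x^2*z - y^2*z + z
trace(b a b^-1 a^2 b) = trace(a^2 b^2 a) * trace(b) - trace(a^2 b^2 a b)  (eliminate b^-1) = x^2*y^2*z - x^3*y - x*y^3 - x*y*z^2 + x^2*z + 3*x*y - z
and trace(a b a b a) = trace(a) * trace(b a b a) - trace(b a b)  (reduce the a square) = x*z^2 - y*z - x
trace(a^2 b a b a) = trace(a) * trace(a b a b a) - trace(a b a b)  (reduce the a square) = x^2*z^2 - x*y*z - x^2 - z^2 + 2
trace(b a b a b a) = trace(b a) * trace(b a b a) - trace(b^-1 a^-1)  (split on b) = z^3 - 3*z
trace(a^2 b a b a b) = trace(a) * trace(b a b a b a) - trace(b a b a b)  (reduce the a square) = x*z^3 - y*z^2 - 2*x*z + y
next, trace(b a b^-1 a^2 b a) = trace(a^2 b a b a) * trace(b) - trace(a^2 b a b a b)  (eliminate b^-1) = x^2*y*z^2 - x*y^2*z - x*z^3 - x^2*y + 2*x*z + y
and trace(a^-1 b a b^-1 a^2 b) = trace(b a b^-1 a^2 b) * trace(a) - trace(b a b^-1 a^2 b a)  (eliminate a^-1) = x^3*y^2*z - x^4*y - x^2*y^3 - 2*x^2*y*z^2 + x^3*z + x*y^2*z + x*z^3 + 4*x^2*y - 3*x*z - y
trace(b a b^-1 a^2 b^-1 a^-1) = trace(a^-1 b a b^-1 a^2) * trace(b) - trace(a^-1 b a b^-1 a^2 b)  (eliminate b^-1) = -x^3*y^2*z + x^4*y + x^2*y^3 + 2*x^2*y*z^2 - x^3*z - x*z^3 - 4*x^2*y - y^3 - y*z^2 + 3*x*z + 3*y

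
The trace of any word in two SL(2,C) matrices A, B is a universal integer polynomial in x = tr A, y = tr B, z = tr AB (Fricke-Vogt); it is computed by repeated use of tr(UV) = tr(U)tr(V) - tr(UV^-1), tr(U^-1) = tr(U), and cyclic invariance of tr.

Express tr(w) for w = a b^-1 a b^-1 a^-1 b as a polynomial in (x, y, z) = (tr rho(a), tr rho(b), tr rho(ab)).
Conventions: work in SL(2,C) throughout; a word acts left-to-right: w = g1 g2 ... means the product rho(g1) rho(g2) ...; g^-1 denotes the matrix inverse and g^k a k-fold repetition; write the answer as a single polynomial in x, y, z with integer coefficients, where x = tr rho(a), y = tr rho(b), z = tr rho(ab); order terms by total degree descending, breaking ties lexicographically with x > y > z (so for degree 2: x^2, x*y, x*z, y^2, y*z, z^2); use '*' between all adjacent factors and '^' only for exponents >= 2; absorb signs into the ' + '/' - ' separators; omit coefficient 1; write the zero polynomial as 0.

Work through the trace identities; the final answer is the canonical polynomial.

next, tr(a^2) = tr(a) * tr(a) - tr(1) = x^2 - 2
tr(a^2 b) = tr(a) * tr(b a) - tr(b) = x*z - y
next, tr(a b^-1 a) = tr(a^2) * tr(b) - tr(a^2 b) = x^2*y - x*z - y
tr(a^2 b a) = tr(a) * tr(b a^2) - tr(b a) = x^2*z - x*y - z
and tr(b a b a) = tr(b a) * tr(b a) - tr(1) = z^2 - 2
next, tr(b a b) = tr(b) * tr(a b) - tr(a) = y*z - x
and tr(a^2 b a b) = tr(a) * tr(b a b a) - tr(b a b) = x*z^2 - y*z - x
next, tr(a b a b^-1 a) = tr(a^2 b a) * tr(b) - tr(a^2 b a b) = x^2*y*z - x*y^2 - x*z^2 + x
and tr(a b a b a b) = tr(b a b a) * tr(b a) - tr(a b) = z^3 - 3*z
tr(a b a b^-1 a b) = tr(a b a b a) * tr(b) - tr(a b a b a b) = x*y*z^2 - y^2*z - z^3 - x*y + 3*z
next, tr(b a b^-1 a b^-1 a) = tr(a b a b^-1 a) * tr(b) - tr(a b a b^-1 a b) = x^2*y^2*z - x*y^3 - 2*x*y*z^2 + y^2*z + z^3 + 2*x*y - 3*z
next, tr(a b^-1 a b^-1 a^-1 b) = tr(b a b^-1 a b^-1) * tr(a) - tr(b a b^-1 a b^-1 a) = -x^2*y^2*z + x^3*y + x*y^3 + 2*x*y*z^2 - x^2*z - y^2*z - z^3 - 3*x*y + 3*z

-x^2*y^2*z + x^3*y + x*y^3 + 2*x*y*z^2 - x^2*z - y^2*z - z^3 - 3*x*y + 3*z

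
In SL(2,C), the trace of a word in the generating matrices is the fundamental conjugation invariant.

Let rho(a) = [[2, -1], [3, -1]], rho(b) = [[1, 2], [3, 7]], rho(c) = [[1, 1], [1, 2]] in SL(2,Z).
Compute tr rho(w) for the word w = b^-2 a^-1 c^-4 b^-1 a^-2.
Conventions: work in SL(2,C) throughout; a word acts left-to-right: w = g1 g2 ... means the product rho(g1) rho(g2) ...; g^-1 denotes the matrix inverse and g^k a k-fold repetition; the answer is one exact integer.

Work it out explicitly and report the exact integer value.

9052

rho(b^-1) = [[7, -2], [-3, 1]]
... * rho(b^-1) = [[7, -2], [-3, 1]]  ->  [[55, -16], [-24, 7]]
... * rho(a^-1) = [[-1, 1], [-3, 2]]  ->  [[-7, 23], [3, -10]]
... * rho(c^-1) = [[2, -1], [-1, 1]]  ->  [[-37, 30], [16, -13]]
... * rho(c^-1) = [[2, -1], [-1, 1]]  ->  [[-104, 67], [45, -29]]
... * rho(c^-1) = [[2, -1], [-1, 1]]  ->  [[-275, 171], [119, -74]]
... * rho(c^-1) = [[2, -1], [-1, 1]]  ->  [[-721, 446], [312, -193]]
... * rho(b^-1) = [[7, -2], [-3, 1]]  ->  [[-6385, 1888], [2763, -817]]
... * rho(a^-1) = [[-1, 1], [-3, 2]]  ->  [[721, -2609], [-312, 1129]]
... * rho(a^-1) = [[-1, 1], [-3, 2]]  ->  [[7106, -4497], [-3075, 1946]]
tr = 7106 + 1946 = 9052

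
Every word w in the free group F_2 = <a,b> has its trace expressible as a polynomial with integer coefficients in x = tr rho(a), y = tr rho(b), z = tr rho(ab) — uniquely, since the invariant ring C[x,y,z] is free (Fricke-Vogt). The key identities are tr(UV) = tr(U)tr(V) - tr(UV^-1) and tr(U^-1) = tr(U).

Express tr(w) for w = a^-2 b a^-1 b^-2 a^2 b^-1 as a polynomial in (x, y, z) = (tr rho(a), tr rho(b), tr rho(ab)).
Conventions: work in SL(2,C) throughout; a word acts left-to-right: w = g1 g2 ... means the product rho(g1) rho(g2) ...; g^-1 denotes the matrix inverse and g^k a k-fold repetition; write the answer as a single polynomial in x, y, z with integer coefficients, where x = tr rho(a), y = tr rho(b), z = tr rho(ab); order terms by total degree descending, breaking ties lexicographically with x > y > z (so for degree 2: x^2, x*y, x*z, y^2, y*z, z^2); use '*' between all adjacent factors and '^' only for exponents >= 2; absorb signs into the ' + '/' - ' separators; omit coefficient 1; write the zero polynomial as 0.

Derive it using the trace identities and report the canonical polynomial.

tr(b a b) = tr(b)*tr(a b) - tr(a)   [square of b] = y*z - x
tr(b a b a) = tr(b a)*tr(b a) - tr(1)   [split at a repeated b] = z^2 - 2
tr(a b a^-1 b) = tr(b a b)*tr(a) - tr(b a b a)   [inverse elimination on a] = x*y*z - x^2 - z^2 + 2
tr(b a^-1 b^-1 a) = tr(a b a^-1)*tr(b) - tr(a b a^-1 b)   [inverse elimination on b] = -x*y*z + x^2 + y^2 + z^2 - 2
tr(a^2 b) = tr(a)*tr(b a) - tr(b)   [square of a] = x*z - y
reduce: tr(a^2) = tr(a)*tr(a) - tr(1)   [square of a] = x^2 - 2
reduce: tr(a b^2 a) = tr(b)*tr(a^2 b) - tr(a^2)   [square of b] = x*y*z - x^2 - y^2 + 2
tr(a^2 b^2 a) = tr(a)*tr(a b^2 a) - tr(a b^2)   [square of a] = x^2*y*z - x^3 - x*y^2 - y*z + 3*x
tr(a b a^2 b) = tr(a)*tr(b a b a) - tr(b a b)   [square of a] = x*z^2 - y*z - x
reduce: tr(a b a^2) = tr(a)*tr(a b a) - tr(a b)   [square of a] = x^2*z - x*y - z
tr(a^2 b^2 a b) = tr(b)*tr(a b a^2 b) - tr(a b a^2)   [square of b] = x*y*z^2 - x^2*z - y^2*z + z
tr(b^-1 a^2 b^2 a) = tr(a^2 b^2 a)*tr(b) - tr(a^2 b^2 a b)   [inverse elimination on b] = x^2*y^2*z - x^3*y - x*y^3 - x*y*z^2 + x^2*z + 3*x*y - z
so tr(b a^-1 b^-1 a^2 b) = tr(b^-1 a^2 b^2)*tr(a) - tr(b^-1 a^2 b^2 a)   [inverse elimination on a] = -x^2*y^2*z + x^3*y + x*y^3 + x*y*z^2 - 4*x*y + z
tr(a^2 b a b a) = tr(a)*tr(a b a b a) - tr(a b a b)   [square of a] = x^2*z^2 - x*y*z - x^2 - z^2 + 2
tr(b a b a b a) = tr(a b a b)*tr(a b) - tr(b a)   [split at a repeated a] = z^3 - 3*z
reduce: tr(b a b a b) = tr(b)*tr(a b a b) - tr(a b a)   [square of b] = y*z^2 - x*z - y
reduce: tr(a^2 b a b a b) = tr(a)*tr(b a b a b a) - tr(b a b a b)   [square of a] = x*z^3 - y*z^2 - 2*x*z + y
so tr(b^-1 a^2 b a b a) = tr(a^2 b a b a)*tr(b) - tr(a^2 b a b a b)   [inverse elimination on b] = x^2*y*z^2 - x*y^2*z - x*z^3 - x^2*y + 2*x*z + y
so tr(b a^-1 b^-1 a^2 b a) = tr(b^-1 a^2 b a b)*tr(a) - tr(b^-1 a^2 b a b a)   [inverse elimination on a] = -x^2*y*z^2 + x^3*z + x*y^2*z + x*z^3 - 3*x*z - y
tr(a^-1 b a^-1 b^-1 a^2 b) = tr(b a^-1 b^-1 a^2 b)*tr(a) - tr(b a^-1 b^-1 a^2 b a)   [inverse elimination on a] = -x^3*y^2*z + x^4*y + x^2*y^3 + 2*x^2*y*z^2 - x^3*z - x*y^2*z - x*z^3 - 4*x^2*y + 4*x*z + y
reduce: tr(b a^-1 b^-1 a^2 b^-1 a^-1) = tr(a^-1 b a^-1 b^-1 a^2)*tr(b) - tr(a^-1 b a^-1 b^-1 a^2 b)   [inverse elimination on b] = x^3*y^2*z - x^4*y - x^2*y^3 - 2*x^2*y*z^2 + x^3*z + x*z^3 + 5*x^2*y + y^3 + y*z^2 - 4*x*z - 3*y
tr(b^-1 a) = tr(a)*tr(b) - tr(a b)   [inverse elimination on b] = x*y - z
tr(a^2 b^-1 a^-2 b a^-1 b^-1) = tr(b a^-1 b^-1 a^2 b^-1 a^-1)*tr(a) - tr(b a^-1 b^-1 a^2 b^-1)   [inverse elimination on a] = x^4*y^2*z - x^5*y - x^3*y^3 - 2*x^3*y*z^2 + x^4*z + x^2*z^3 + 5*x^3*y + x*y^3 + x*y*z^2 - 4*x^2*z - 4*x*y + z
reduce: tr(a^-2 b a b) = tr(b a b a^-1)*tr(a) - tr(b a b)   [inverse elimination on a] = x^2*y*z - x^3 - x*z^2 - y*z + 3*x
reduce: tr(a b^-1 a^-2 b) = tr(a^-2 b a)*tr(b) - tr(a^-2 b a b)   [inverse elimination on b] = -x^2*y*z + x^3 + x*y^2 + x*z^2 - 3*x
so tr(a^-2 b a^-1 b^-2 a^2 b^-1) = tr(a^2 b^-1 a^-2 b a^-1 b^-1)*tr(b) - tr(a^2 b^-1 a^-2 b a^-1)   [inverse elimination on b] = x^4*y^3*z - x^5*y^2 - x^3*y^4 - 2*x^3*y^2*z^2 + x^4*y*z + x^2*y*z^3 + 5*x^3*y^2 + x*y^4 + x*y^2*z^2 - 3*x^2*y*z - x^3 - 5*x*y^2 - x*z^2 + y*z + 3*x

x^4*y^3*z - x^5*y^2 - x^3*y^4 - 2*x^3*y^2*z^2 + x^4*y*z + x^2*y*z^3 + 5*x^3*y^2 + x*y^4 + x*y^2*z^2 - 3*x^2*y*z - x^3 - 5*x*y^2 - x*z^2 + y*z + 3*x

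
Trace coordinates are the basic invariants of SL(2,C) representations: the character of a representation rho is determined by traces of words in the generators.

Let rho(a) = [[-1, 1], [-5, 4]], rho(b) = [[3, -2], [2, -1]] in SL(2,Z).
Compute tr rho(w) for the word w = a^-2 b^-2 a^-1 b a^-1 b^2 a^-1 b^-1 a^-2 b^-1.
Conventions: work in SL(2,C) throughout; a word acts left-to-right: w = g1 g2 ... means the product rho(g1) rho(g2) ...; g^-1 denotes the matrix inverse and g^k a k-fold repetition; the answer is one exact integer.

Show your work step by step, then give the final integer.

rho(a^-1) = [[4, -1], [5, -1]]
... * rho(a^-1) = [[4, -1], [5, -1]]  ->  [[11, -3], [15, -4]]
... * rho(b^-1) = [[-1, 2], [-2, 3]]  ->  [[-5, 13], [-7, 18]]
... * rho(b^-1) = [[-1, 2], [-2, 3]]  ->  [[-21, 29], [-29, 40]]
... * rho(a^-1) = [[4, -1], [5, -1]]  ->  [[61, -8], [84, -11]]
... * rho(b) = [[3, -2], [2, -1]]  ->  [[167, -114], [230, -157]]
... * rho(a^-1) = [[4, -1], [5, -1]]  ->  [[98, -53], [135, -73]]
... * rho(b) = [[3, -2], [2, -1]]  ->  [[188, -143], [259, -197]]
... * rho(b) = [[3, -2], [2, -1]]  ->  [[278, -233], [383, -321]]
... * rho(a^-1) = [[4, -1], [5, -1]]  ->  [[-53, -45], [-73, -62]]
... * rho(b^-1) = [[-1, 2], [-2, 3]]  ->  [[143, -241], [197, -332]]
... * rho(a^-1) = [[4, -1], [5, -1]]  ->  [[-633, 98], [-872, 135]]
... * rho(a^-1) = [[4, -1], [5, -1]]  ->  [[-2042, 535], [-2813, 737]]
... * rho(b^-1) = [[-1, 2], [-2, 3]]  ->  [[972, -2479], [1339, -3415]]
tr = 972 + -3415 = -2443

-2443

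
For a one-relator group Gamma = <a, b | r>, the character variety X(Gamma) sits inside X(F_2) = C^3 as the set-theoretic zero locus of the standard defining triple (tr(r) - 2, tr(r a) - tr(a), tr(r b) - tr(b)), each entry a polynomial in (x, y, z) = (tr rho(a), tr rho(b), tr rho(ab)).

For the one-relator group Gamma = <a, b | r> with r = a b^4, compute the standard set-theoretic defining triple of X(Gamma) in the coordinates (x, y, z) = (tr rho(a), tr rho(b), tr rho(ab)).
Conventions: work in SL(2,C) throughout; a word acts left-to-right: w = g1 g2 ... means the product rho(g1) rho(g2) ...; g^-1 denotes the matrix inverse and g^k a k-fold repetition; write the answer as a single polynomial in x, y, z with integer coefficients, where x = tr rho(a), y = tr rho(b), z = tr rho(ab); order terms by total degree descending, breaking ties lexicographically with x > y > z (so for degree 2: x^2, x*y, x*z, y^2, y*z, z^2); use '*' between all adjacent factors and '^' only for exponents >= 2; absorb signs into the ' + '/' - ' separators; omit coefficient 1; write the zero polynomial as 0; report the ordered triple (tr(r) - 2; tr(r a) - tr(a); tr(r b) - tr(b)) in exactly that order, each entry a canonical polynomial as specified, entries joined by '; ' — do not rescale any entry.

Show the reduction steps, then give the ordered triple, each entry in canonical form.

y^3*z - x*y^2 - 2*y*z + x - 2; x*y^3*z - x^2*y^2 - y^4 - 2*x*y*z + x^2 + 4*y^2 - x - 2; y^4*z - x*y^3 - 3*y^2*z + 2*x*y - y + z

tr(a b^2) = tr(b)*tr(a b) - tr(a)  (reduce the b square) = y*z - x
tr(a b^3) = tr(b)*tr(a b^2) - tr(a b)  (reduce the b square) = y^2*z - x*y - z
reduce: tr(a b^4) = tr(b)*tr(a b^3) - tr(a b^2)  (reduce the b square) = y^3*z - x*y^2 - 2*y*z + x
reduce: tr(b^2) = tr(b)*tr(b) - tr(1)   [square of b] = y^2 - 2
tr(b^3) = tr(b)*tr(b^2) - tr(b)   [square of b] = y^3 - 3*y
tr(b^4) = tr(b)*tr(b^3) - tr(b^2)   [square of b] = y^4 - 4*y^2 + 2
so tr(a b^4 a) = tr(a)*tr(b^4 a) - tr(b^4)   [square of a] = x*y^3*z - x^2*y^2 - y^4 - 2*x*y*z + x^2 + 4*y^2 - 2
reduce: tr(a b^5) = tr(b)*tr(b a b^3) - tr(b a b^2)  (reduce the b square) = y^4*z - x*y^3 - 3*y^2*z + 2*x*y + z
assemble the triple (tr(r) - 2; tr(r a) - x; tr(r b) - y)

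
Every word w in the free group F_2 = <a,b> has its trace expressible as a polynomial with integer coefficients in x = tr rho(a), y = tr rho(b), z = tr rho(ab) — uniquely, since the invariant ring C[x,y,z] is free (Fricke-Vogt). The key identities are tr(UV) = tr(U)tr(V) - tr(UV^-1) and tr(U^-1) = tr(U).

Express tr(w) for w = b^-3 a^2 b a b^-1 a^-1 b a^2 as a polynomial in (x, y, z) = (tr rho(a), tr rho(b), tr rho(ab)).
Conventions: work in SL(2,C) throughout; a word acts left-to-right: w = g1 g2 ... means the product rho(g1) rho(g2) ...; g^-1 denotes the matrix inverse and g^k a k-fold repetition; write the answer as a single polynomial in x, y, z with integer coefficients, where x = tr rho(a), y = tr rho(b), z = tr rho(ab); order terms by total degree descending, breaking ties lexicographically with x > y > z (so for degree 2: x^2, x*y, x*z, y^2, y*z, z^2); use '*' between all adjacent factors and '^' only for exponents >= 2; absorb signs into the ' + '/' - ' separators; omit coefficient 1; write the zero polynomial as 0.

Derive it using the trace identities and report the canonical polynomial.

-x^4*y^4*z^2 + x^5*y^3*z + 2*x^3*y^5*z + 2*x^3*y^3*z^3 - x^4*y^4 + x^4*y^2*z^2 - x^2*y^6 - 2*x^2*y^4*z^2 - x^2*y^2*z^4 - 2*x^5*y*z - 7*x^3*y^3*z - 3*x^3*y*z^3 + 2*x^4*y^2 + x^4*z^2 + 5*x^2*y^4 + 4*x^2*y^2*z^2 + x^2*z^4 + 8*x^3*y*z + 2*x*y^3*z + 2*x*y*z^3 - 6*x^2*y^2 - 3*x^2*z^2 - 5*x*y*z - x^2 - z^2 + 2

tr(b a^2) = tr(a) * tr(b a) - tr(b) = x*z - y
use: tr(b a^3) = tr(a) * tr(b a^2) - tr(b a) = x^2*z - x*y - z
tr(a^2 b a^2) = tr(a) * tr(b a^3) - tr(b a^2) = x^3*z - x^2*y - 2*x*z + y
tr(a^2 b a^3) = tr(a) * tr(a^2 b a^2) - tr(a^2 b a) = x^4*z - x^3*y - 3*x^2*z + 2*x*y + z
tr(b a b a) = tr(b a) * tr(b a) - tr(1)   [split at repeated b] = z^2 - 2
apply: tr(b a b) = tr(b) * tr(a b) - tr(a) = y*z - x
tr(a b a b a) = tr(a) * tr(b a b a) - tr(b a b) = x*z^2 - y*z - x
use: tr(b a^3 b a) = tr(a) * tr(a b a b a) - tr(a b a b) = x^2*z^2 - x*y*z - x^2 - z^2 + 2
use: tr(a^2) = tr(a) * tr(a) - tr(1) = x^2 - 2
tr(a^3) = tr(a) * tr(a^2) - tr(a) = x^3 - 3*x
tr(b a^3 b) = tr(b) * tr(a^3 b) - tr(a^3) = x^2*y*z - x^3 - x*y^2 - y*z + 3*x
use: tr(a^2 b a^3 b) = tr(a) * tr(b a^3 b a) - tr(b a^3 b) = x^3*z^2 - 2*x^2*y*z + x*y^2 - x*z^2 + y*z - x
apply: tr(b^-1 a^2 b a^3) = tr(a^2 b a^3) * tr(b) - tr(a^2 b a^3 b) = x^4*y*z - x^3*y^2 - x^3*z^2 - x^2*y*z + x*y^2 + x*z^2 + x
apply: tr(a^2 b a^3 b^-2) = tr(b^-1 a^2 b a^3) * tr(b) - tr(b^-1 a^2 b a^3 b) = x^4*y^2*z - x^3*y^3 - x^3*y*z^2 - x^4*z - x^2*y^2*z + x^3*y + x*y^3 + x*y*z^2 + 3*x^2*z - x*y - z
apply: tr(a^2 b^-3 a^2 b a) = tr(a^2 b a^3 b^-2) * tr(b) - tr(a^2 b a^3 b^-1) = x^4*y^3*z - x^3*y^4 - x^3*y^2*z^2 - 2*x^4*y*z - x^2*y^3*z + 2*x^3*y^2 + x^3*z^2 + x*y^4 + x*y^2*z^2 + 4*x^2*y*z - 2*x*y^2 - x*z^2 - y*z - x
tr(b a^2 b) = tr(b) * tr(a^2 b) - tr(a^2) = x*y*z - x^2 - y^2 + 2
tr(a^2 b a^2 b) = tr(a) * tr(b a^2 b a) - tr(b a^2 b) = x^2*z^2 - 2*x*y*z + y^2 - 2
tr(a^2 b a^2 b a^2) = tr(a) * tr(a^2 b a^2 b a) - tr(a^2 b a^2 b) = x^4*z^2 - 2*x^3*y*z + x^2*y^2 - 2*x^2*z^2 + 3*x*y*z - x^2 - y^2 + 2
tr(b a b a b a) = tr(a b a b) * tr(a b) - tr(b a)   [split at repeated a] = z^3 - 3*z
apply: tr(b a b a b) = tr(b) * tr(a b a b) - tr(a b a) = y*z^2 - x*z - y
tr(b a b a^2 b a) = tr(a) * tr(b a b a b a) - tr(b a b a b) = x*z^3 - y*z^2 - 2*x*z + y
tr(b^2 a b) = tr(b) * tr(b a b) - tr(b a) = y^2*z - x*y - z
tr(b a b a^2 b) = tr(a) * tr(b^2 a b a) - tr(b^2 a b) = x*y*z^2 - x^2*z - y^2*z + z
use: tr(b a^2 b a^2 b a) = tr(a) * tr(b a b a^2 b a) - tr(b a b a^2 b) = x^2*z^3 - 2*x*y*z^2 - x^2*z + y^2*z + x*y - z
tr(b^2 a^2 b a) = tr(a) * tr(b a b^2 a) - tr(b a b^2) = x*y*z^2 - x^2*z - y^2*z + z
tr(b^2 a^2 b) = tr(b) * tr(a^2 b^2) - tr(a^2 b) = x*y^2*z - x^2*y - y^3 - x*z + 3*y
apply: tr(b a^2 b a^2 b) = tr(a) * tr(b^2 a^2 b a) - tr(b^2 a^2 b) = x^2*y*z^2 - x^3*z - 2*x*y^2*z + x^2*y + y^3 + 2*x*z - 3*y
use: tr(a^2 b a^2 b a^2 b) = tr(a) * tr(b a^2 b a^2 b a) - tr(b a^2 b a^2 b) = x^3*z^3 - 3*x^2*y*z^2 + 3*x*y^2*z - y^3 - 3*x*z + 3*y
tr(a b a^2 b^-1 a^2 b a) = tr(a^2 b a^2 b a^2) * tr(b) - tr(a^2 b a^2 b a^2 b) = x^4*y*z^2 - 2*x^3*y^2*z - x^3*z^3 + x^2*y^3 + x^2*y*z^2 - x^2*y + 3*x*z - y
use: tr(b a b a b a^3) = tr(a) * tr(a b a b a b a) - tr(a b a b a b) = x^2*z^3 - x*y*z^2 - 2*x^2*z - z^3 + x*y + 3*z
tr(a^2 b a b a b a^2) = tr(a) * tr(b a b a b a^3) - tr(b a b a b a^2) = x^3*z^3 - x^2*y*z^2 - 2*x^3*z - 2*x*z^3 + x^2*y + y*z^2 + 5*x*z - y
tr(b a b a b a b a) = tr(a b a b a b) * tr(a b) - tr(b a b a)   [split at repeated a] = z^4 - 4*z^2 + 2
apply: tr(b a b a b a b) = tr(b) * tr(a b a b a b) - tr(a b a b a) = y*z^3 - x*z^2 - 2*y*z + x
tr(b a^2 b a b a b a) = tr(a) * tr(b a b a b a b a) - tr(b a b a b a b) = x*z^4 - y*z^3 - 3*x*z^2 + 2*y*z + x
use: tr(b a b a b^2) = tr(b) * tr(b a b a b) - tr(b a b a) = y^2*z^2 - x*y*z - y^2 - z^2 + 2
use: tr(b a^2 b a b a b) = tr(a) * tr(b a b a b^2 a) - tr(b a b a b^2) = x*y*z^3 - x^2*z^2 - y^2*z^2 - x*y*z + x^2 + y^2 + z^2 - 2
tr(a^2 b a b a b a^2 b) = tr(a) * tr(b a^2 b a b a b a) - tr(b a^2 b a b a b) = x^2*z^4 - 2*x*y*z^3 - 2*x^2*z^2 + y^2*z^2 + 3*x*y*z - y^2 - z^2 + 2
apply: tr(a b a^2 b^-1 a^2 b a b) = tr(a^2 b a b a b a^2) * tr(b) - tr(a^2 b a b a b a^2 b) = x^3*y*z^3 - x^2*y^2*z^2 - x^2*z^4 - 2*x^3*y*z + x^2*y^2 + 2*x^2*z^2 + 2*x*y*z + z^2 - 2
apply: tr(a^2 b a b^-1 a b a^2 b^-1) = tr(a b a^2 b^-1 a^2 b a) * tr(b) - tr(a b a^2 b^-1 a^2 b a b) = x^4*y^2*z^2 - 2*x^3*y^3*z - 2*x^3*y*z^3 + x^2*y^4 + 2*x^2*y^2*z^2 + x^2*z^4 + 2*x^3*y*z - 2*x^2*y^2 - 2*x^2*z^2 + x*y*z - y^2 - z^2 + 2
tr(a^2 b a b^-1 a b a^2) = tr(a b a^4 b a) * tr(b) - tr(a b a^4 b a b) = x^4*y*z^2 - 2*x^3*y^2*z - x^3*z^3 + x^2*y^3 - x^2*y*z^2 + 2*x^3*z + 3*x*y^2*z + 2*x*z^3 - 2*x^2*y - y^3 - y*z^2 - 5*x*z + 3*y
apply: tr(a^2 b a b^-1 a b a^2 b^-2) = tr(a^2 b a b^-1 a b a^2 b^-1) * tr(b) - tr(a^2 b a b^-1 a b a^2) = x^4*y^3*z^2 - 2*x^3*y^4*z - 2*x^3*y^2*z^3 - x^4*y*z^2 + x^2*y^5 + 2*x^2*y^3*z^2 + x^2*y*z^4 + 4*x^3*y^2*z + x^3*z^3 - 3*x^2*y^3 - x^2*y*z^2 - 2*x^3*z - 2*x*y^2*z - 2*x*z^3 + 2*x^2*y + 5*x*z - y
use: tr(b a^2 b^-3 a^2 b a b^-1 a) = tr(a^2 b a b^-1 a b a^2 b^-2) * tr(b) - tr(a^2 b a b^-1 a b a^2 b^-1) = x^4*y^4*z^2 - 2*x^3*y^5*z - 2*x^3*y^3*z^3 - 2*x^4*y^2*z^2 + x^2*y^6 + 2*x^2*y^4*z^2 + x^2*y^2*z^4 + 6*x^3*y^3*z + 3*x^3*y*z^3 - 4*x^2*y^4 - 3*x^2*y^2*z^2 - x^2*z^4 - 4*x^3*y*z - 2*x*y^3*z - 2*x*y*z^3 + 4*x^2*y^2 + 2*x^2*z^2 + 4*x*y*z + z^2 - 2
tr(b^-3 a^2 b a b^-1 a^-1 b a^2) = tr(b a^2 b^-3 a^2 b a b^-1) * tr(a) - tr(b a^2 b^-3 a^2 b a b^-1 a) = -x^4*y^4*z^2 + x^5*y^3*z + 2*x^3*y^5*z + 2*x^3*y^3*z^3 - x^4*y^4 + x^4*y^2*z^2 - x^2*y^6 - 2*x^2*y^4*z^2 - x^2*y^2*z^4 - 2*x^5*y*z - 7*x^3*y^3*z - 3*x^3*y*z^3 + 2*x^4*y^2 + x^4*z^2 + 5*x^2*y^4 + 4*x^2*y^2*z^2 + x^2*z^4 + 8*x^3*y*z + 2*x*y^3*z + 2*x*y*z^3 - 6*x^2*y^2 - 3*x^2*z^2 - 5*x*y*z - x^2 - z^2 + 2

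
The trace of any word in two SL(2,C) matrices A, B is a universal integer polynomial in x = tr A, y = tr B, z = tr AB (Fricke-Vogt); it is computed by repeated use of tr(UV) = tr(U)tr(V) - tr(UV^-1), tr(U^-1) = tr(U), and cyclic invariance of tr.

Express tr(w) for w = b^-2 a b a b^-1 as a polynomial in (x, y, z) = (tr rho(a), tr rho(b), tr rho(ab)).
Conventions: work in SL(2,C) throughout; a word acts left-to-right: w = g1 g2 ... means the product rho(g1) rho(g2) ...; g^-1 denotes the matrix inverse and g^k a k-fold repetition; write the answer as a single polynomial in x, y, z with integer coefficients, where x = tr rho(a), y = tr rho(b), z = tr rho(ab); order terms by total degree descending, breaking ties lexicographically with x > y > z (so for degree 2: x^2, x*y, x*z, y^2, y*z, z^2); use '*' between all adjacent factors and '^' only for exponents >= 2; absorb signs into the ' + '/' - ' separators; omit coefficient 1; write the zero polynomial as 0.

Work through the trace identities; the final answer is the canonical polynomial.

trace(a b a) = trace(a)*trace(b a) - trace(b)   [square of a] = x*z - y
and trace(a b a b) = trace(a b)*trace(a b) - trace(1)   [split at a repeated a] = z^2 - 2
and trace(a b a b^-1) = trace(a b a)*trace(b) - trace(a b a b)   [inverse elimination on b] = x*y*z - y^2 - z^2 + 2
and trace(a b a b^-2) = trace(a b a b^-1)*trace(b) - trace(a b a)   [inverse elimination on b] = x*y^2*z - y^3 - y*z^2 - x*z + 3*y
trace(b^-2 a b a b^-1) = trace(a b a b^-2)*trace(b) - trace(a b a b^-1)   [inverse elimination on b] = x*y^3*z - y^4 - y^2*z^2 - 2*x*y*z + 4*y^2 + z^2 - 2

x*y^3*z - y^4 - y^2*z^2 - 2*x*y*z + 4*y^2 + z^2 - 2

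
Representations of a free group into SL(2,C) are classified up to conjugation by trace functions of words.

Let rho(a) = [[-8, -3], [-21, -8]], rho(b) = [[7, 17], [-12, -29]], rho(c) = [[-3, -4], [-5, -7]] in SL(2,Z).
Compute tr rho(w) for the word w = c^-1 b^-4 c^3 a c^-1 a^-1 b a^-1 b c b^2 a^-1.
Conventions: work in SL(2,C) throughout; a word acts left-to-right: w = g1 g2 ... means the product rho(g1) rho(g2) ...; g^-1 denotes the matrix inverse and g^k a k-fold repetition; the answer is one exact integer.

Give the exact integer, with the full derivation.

5708629505367730509115

rho(c^-1) = [[-7, 4], [5, -3]]
... * rho(b^-1) = [[-29, -17], [12, 7]]  ->  [[251, 147], [-181, -106]]
... * rho(b^-1) = [[-29, -17], [12, 7]]  ->  [[-5515, -3238], [3977, 2335]]
... * rho(b^-1) = [[-29, -17], [12, 7]]  ->  [[121079, 71089], [-87313, -51264]]
... * rho(b^-1) = [[-29, -17], [12, 7]]  ->  [[-2658223, -1560720], [1916909, 1125473]]
... * rho(c) = [[-3, -4], [-5, -7]]  ->  [[15778269, 21557932], [-11378092, -15545947]]
... * rho(c) = [[-3, -4], [-5, -7]]  ->  [[-155124467, -214018600], [111864011, 154333997]]
... * rho(c) = [[-3, -4], [-5, -7]]  ->  [[1535466401, 2118628068], [-1107262018, -1527794023]]
... * rho(a) = [[-8, -3], [-21, -8]]  ->  [[-56774920636, -21555423747], [40941770627, 15544138238]]
... * rho(c^-1) = [[-7, 4], [5, -3]]  ->  [[289647325717, -162433411303], [-208871703199, 117134667794]]
... * rho(a^-1) = [[-8, 3], [21, -8]]  ->  [[-5728280243099, 2168409267575], [4130801649266, -1563692451949]]
... * rho(b) = [[7, 17], [-12, -29]]  ->  [[-66118872912593, -160264632892358], [47679920968250, 115570709144043]]
... * rho(a^-1) = [[-8, 3], [21, -8]]  ->  [[-2836606307438774, 1083760444401085], [2045545524278903, -781525910247594]]
... * rho(b) = [[7, 17], [-12, -29]]  ->  [[-32861369484884438, -79651360114090623], [23697129592923449, 57438525309921577]]
... * rho(c) = [[-3, -4], [-5, -7]]  ->  [[496840909025106429, 689004998738172113], [-358284015328378232, -496858195541144835]]
... * rho(b) = [[7, 17], [-12, -29]]  ->  [[-4790173621682320353, -11534849509980181984], [3454310239195090396, 8318059410110770271]]
... * rho(b) = [[7, 17], [-12, -29]]  ->  [[104886978767985941337, 253077684220825831535], [-75636541246963610480, -182500448826895801127]]
... * rho(a^-1) = [[-8, 3], [21, -8]]  ->  [[4475535538493454931539, -1709960537462648828269], [-3227417095389102939827, 1233093966874275577576]]
tr = 4475535538493454931539 + 1233093966874275577576 = 5708629505367730509115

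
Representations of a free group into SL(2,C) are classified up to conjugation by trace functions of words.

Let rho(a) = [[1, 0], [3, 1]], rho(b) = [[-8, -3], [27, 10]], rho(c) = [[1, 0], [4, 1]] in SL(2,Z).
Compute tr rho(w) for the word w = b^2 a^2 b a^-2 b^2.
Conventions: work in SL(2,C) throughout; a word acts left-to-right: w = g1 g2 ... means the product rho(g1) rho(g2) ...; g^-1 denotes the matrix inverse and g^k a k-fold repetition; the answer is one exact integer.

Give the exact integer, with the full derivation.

-1294

rho(b) = [[-8, -3], [27, 10]]
... * rho(b) = [[-8, -3], [27, 10]]  ->  [[-17, -6], [54, 19]]
... * rho(a) = [[1, 0], [3, 1]]  ->  [[-35, -6], [111, 19]]
... * rho(a) = [[1, 0], [3, 1]]  ->  [[-53, -6], [168, 19]]
... * rho(b) = [[-8, -3], [27, 10]]  ->  [[262, 99], [-831, -314]]
... * rho(a^-1) = [[1, 0], [-3, 1]]  ->  [[-35, 99], [111, -314]]
... * rho(a^-1) = [[1, 0], [-3, 1]]  ->  [[-332, 99], [1053, -314]]
... * rho(b) = [[-8, -3], [27, 10]]  ->  [[5329, 1986], [-16902, -6299]]
... * rho(b) = [[-8, -3], [27, 10]]  ->  [[10990, 3873], [-34857, -12284]]
tr = 10990 + -12284 = -1294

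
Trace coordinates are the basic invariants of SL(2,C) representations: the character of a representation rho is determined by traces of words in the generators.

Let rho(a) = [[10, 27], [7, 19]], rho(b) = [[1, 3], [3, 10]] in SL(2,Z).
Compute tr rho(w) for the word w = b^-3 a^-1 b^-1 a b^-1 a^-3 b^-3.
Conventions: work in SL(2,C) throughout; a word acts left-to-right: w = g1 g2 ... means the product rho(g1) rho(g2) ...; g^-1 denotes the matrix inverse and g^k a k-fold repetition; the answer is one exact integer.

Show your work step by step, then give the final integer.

168003314255765

rho(b^-1) = [[10, -3], [-3, 1]]
... * rho(b^-1) = [[10, -3], [-3, 1]]  ->  [[109, -33], [-33, 10]]
... * rho(b^-1) = [[10, -3], [-3, 1]]  ->  [[1189, -360], [-360, 109]]
... * rho(a^-1) = [[19, -27], [-7, 10]]  ->  [[25111, -35703], [-7603, 10810]]
... * rho(b^-1) = [[10, -3], [-3, 1]]  ->  [[358219, -111036], [-108460, 33619]]
... * rho(a) = [[10, 27], [7, 19]]  ->  [[2804938, 7562229], [-849267, -2289659]]
... * rho(b^-1) = [[10, -3], [-3, 1]]  ->  [[5362693, -852585], [-1623693, 258142]]
... * rho(a^-1) = [[19, -27], [-7, 10]]  ->  [[107859262, -153318561], [-32657161, 46421131]]
... * rho(a^-1) = [[19, -27], [-7, 10]]  ->  [[3122555905, -4445385684], [-945433976, 1345954657]]
... * rho(a^-1) = [[19, -27], [-7, 10]]  ->  [[90446261983, -128762866275], [-27384928143, 38986263922]]
... * rho(b^-1) = [[10, -3], [-3, 1]]  ->  [[1290751218655, -400101652224], [-390808073196, 121141048351]]
... * rho(b^-1) = [[10, -3], [-3, 1]]  ->  [[14107817143222, -4272355308189], [-4271503877013, 1293565267939]]
... * rho(b^-1) = [[10, -3], [-3, 1]]  ->  [[153895237356787, -46595806737855], [-46595734573947, 14108076898978]]
tr = 153895237356787 + 14108076898978 = 168003314255765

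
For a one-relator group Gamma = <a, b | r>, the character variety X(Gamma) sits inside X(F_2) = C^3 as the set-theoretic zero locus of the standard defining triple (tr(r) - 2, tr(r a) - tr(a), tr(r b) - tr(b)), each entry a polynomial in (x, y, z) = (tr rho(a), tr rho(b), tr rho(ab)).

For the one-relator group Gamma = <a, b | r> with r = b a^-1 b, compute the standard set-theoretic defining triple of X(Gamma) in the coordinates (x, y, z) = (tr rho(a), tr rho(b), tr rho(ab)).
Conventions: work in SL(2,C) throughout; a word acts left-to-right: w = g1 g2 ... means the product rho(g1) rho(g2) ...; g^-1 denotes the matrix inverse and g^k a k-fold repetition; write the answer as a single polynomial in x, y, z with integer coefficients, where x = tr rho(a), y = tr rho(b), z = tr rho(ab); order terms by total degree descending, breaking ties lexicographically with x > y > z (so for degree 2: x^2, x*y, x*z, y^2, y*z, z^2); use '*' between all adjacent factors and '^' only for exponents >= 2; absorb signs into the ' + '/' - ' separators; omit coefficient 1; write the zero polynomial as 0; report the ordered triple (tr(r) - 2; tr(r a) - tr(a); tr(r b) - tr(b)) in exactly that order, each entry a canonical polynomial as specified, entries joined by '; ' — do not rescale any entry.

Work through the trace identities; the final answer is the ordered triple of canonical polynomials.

x*y^2 - y*z - x - 2; x*y*z - x^2 - z^2 - x + 2; x*y^3 - y^2*z - 2*x*y - y + z

trace(b^2) = trace(b) trace(b) - trace(1) = y^2 - 2
and trace(b^2 a) = trace(b) trace(a b) - trace(a) = y*z - x
and trace(b a^-1 b) = trace(b^2) trace(a) - trace(b^2 a) = x*y^2 - y*z - x
trace(b a b a) = trace(b a) trace(b a) - trace(1)  (split on b) = z^2 - 2
next, trace(b a^-1 b a) = trace(b a b) trace(a) - trace(b a b a)  (eliminate a^-1) = x*y*z - x^2 - z^2 + 2
trace(b^3) = trace(b) trace(b^2) - trace(b) = y^3 - 3*y
and trace(b^3 a) = trace(b) trace(a b^2) - trace(a b) = y^2*z - x*y - z
and trace(b a^-1 b^2) = trace(b^3) trace(a) - trace(b^3 a) = x*y^3 - y^2*z - 2*x*y + z
assemble the triple (trace(r) - 2; trace(r a) - x; trace(r b) - y)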